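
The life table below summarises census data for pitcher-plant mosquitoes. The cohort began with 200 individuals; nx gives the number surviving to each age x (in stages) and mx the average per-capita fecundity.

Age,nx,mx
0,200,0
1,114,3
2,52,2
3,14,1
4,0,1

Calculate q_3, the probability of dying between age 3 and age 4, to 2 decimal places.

lx = nx/n0 = nx/200: 1, 0.57, 0.26, 0.07, 0
q_3 = (l_3 − l_4) / l_3 = (0.07 − 0) / 0.07
     = 0.07 / 0.07 = 1 → 1.00

1.00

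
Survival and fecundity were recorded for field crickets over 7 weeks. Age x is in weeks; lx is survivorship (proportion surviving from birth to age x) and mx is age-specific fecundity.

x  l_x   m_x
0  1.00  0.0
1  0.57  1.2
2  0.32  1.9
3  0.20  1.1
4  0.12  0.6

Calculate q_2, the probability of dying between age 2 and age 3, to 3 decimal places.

0.375

q_2 = (l_2 − l_3) / l_2 = (0.32 − 0.2) / 0.32
     = 0.12 / 0.32 = 0.375 → 0.375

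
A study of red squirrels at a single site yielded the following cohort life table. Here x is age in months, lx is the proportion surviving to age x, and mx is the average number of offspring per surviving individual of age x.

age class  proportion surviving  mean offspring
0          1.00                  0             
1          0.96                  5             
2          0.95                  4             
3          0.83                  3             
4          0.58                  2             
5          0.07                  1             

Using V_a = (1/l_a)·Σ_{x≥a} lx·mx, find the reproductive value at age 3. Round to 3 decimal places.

4.482

lx·mx for x ≥ 3: 2.49, 1.16, 0.07 → sum = 3.72
V_3 = 3.72 / l_3 = 3.72 / 0.83 = 4.481928… → 4.482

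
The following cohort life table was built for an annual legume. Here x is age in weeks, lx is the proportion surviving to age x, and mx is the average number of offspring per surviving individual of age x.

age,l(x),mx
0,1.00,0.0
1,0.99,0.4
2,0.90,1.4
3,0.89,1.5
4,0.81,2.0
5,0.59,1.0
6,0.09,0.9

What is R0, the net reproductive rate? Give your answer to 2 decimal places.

lx·mx by age: 0, 0.396, 1.26, 1.335, 1.62, 0.59, 0.081
R0 = Σ lx·mx = 5.282 → 5.28

5.28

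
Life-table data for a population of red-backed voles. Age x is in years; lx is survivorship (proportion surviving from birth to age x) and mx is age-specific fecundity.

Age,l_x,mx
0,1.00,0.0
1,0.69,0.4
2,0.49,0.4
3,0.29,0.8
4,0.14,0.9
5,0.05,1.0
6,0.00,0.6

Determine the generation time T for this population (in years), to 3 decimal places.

lx·mx: 0, 0.276, 0.196, 0.232, 0.126, 0.05, 0 → R0 = 0.88
x·lx·mx: 0, 0.276, 0.392, 0.696, 0.504, 0.25, 0 → Σ = 2.118
T = 2.118 / 0.88 = 2.406818… → 2.407

2.407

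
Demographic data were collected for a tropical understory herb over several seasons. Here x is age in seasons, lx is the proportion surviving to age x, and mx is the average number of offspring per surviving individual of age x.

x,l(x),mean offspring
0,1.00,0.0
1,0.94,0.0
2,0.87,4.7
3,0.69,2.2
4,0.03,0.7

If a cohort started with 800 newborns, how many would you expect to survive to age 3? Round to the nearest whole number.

Expected survivors = N0 · l_3 = 800 × 0.69 = 552 → 552

552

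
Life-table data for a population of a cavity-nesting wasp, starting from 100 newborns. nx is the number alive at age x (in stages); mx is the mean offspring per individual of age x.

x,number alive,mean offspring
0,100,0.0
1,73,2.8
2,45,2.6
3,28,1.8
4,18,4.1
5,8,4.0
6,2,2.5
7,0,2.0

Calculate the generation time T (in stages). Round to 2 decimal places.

2.23

lx = nx/n0 = nx/100: 1, 0.73, 0.45, 0.28, 0.18, 0.08, 0.02, 0
lx·mx: 0, 2.044, 1.17, 0.504, 0.738, 0.32, 0.05, 0 → R0 = 4.826
x·lx·mx: 0, 2.044, 2.34, 1.512, 2.952, 1.6, 0.3, 0 → Σ = 10.748
T = 10.748 / 4.826 = 2.227103… → 2.23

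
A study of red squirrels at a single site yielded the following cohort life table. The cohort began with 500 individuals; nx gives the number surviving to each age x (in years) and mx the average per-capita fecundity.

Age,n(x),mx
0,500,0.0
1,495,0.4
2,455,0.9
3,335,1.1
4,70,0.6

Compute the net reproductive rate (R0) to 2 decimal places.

lx = nx/n0 = nx/500: 1, 0.99, 0.91, 0.67, 0.14
lx·mx by age: 0, 0.396, 0.819, 0.737, 0.084
R0 = Σ lx·mx = 2.036 → 2.04

2.04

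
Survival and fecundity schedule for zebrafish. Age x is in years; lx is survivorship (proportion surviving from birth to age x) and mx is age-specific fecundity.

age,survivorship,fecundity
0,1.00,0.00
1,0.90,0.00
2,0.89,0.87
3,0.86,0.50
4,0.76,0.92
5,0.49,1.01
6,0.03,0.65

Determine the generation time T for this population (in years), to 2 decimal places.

lx·mx: 0, 0, 0.7743, 0.43, 0.6992, 0.4949, 0.0195 → R0 = 2.4179
x·lx·mx: 0, 0, 1.5486, 1.29, 2.7968, 2.4745, 0.117 → Σ = 8.2269
T = 8.2269 / 2.4179 = 3.402498… → 3.40

3.40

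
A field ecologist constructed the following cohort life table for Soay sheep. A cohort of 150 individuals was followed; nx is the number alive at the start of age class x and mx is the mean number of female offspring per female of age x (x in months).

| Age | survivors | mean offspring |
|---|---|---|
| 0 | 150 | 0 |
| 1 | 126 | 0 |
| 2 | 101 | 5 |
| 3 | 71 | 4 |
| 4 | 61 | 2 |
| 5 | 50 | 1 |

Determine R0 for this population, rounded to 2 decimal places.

lx = nx/n0 = nx/150: 1, 0.84, 0.67333…, 0.47333…, 0.40667…, 0.33333…
lx·mx by age: 0, 0, 3.366667…, 1.893333…, 0.813333…, 0.333333…
R0 = Σ lx·mx = 6.406667… → 6.41

6.41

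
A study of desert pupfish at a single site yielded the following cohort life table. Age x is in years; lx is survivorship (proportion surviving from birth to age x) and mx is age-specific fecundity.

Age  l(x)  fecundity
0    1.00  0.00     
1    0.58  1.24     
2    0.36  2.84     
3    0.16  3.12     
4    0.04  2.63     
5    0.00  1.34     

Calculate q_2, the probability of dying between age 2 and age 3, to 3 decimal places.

0.556

q_2 = (l_2 − l_3) / l_2 = (0.36 − 0.16) / 0.36
     = 0.2 / 0.36 = 0.555556… → 0.556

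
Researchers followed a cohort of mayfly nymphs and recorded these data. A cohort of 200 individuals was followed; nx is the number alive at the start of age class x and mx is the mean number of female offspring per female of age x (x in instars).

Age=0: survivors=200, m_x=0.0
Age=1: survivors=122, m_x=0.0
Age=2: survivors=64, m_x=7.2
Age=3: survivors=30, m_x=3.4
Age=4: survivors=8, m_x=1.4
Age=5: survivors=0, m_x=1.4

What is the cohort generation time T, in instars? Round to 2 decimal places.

2.22

lx = nx/n0 = nx/200: 1, 0.61, 0.32, 0.15, 0.04, 0
lx·mx: 0, 0, 2.304, 0.51, 0.056, 0 → R0 = 2.87
x·lx·mx: 0, 0, 4.608, 1.53, 0.224, 0 → Σ = 6.362
T = 6.362 / 2.87 = 2.216725… → 2.22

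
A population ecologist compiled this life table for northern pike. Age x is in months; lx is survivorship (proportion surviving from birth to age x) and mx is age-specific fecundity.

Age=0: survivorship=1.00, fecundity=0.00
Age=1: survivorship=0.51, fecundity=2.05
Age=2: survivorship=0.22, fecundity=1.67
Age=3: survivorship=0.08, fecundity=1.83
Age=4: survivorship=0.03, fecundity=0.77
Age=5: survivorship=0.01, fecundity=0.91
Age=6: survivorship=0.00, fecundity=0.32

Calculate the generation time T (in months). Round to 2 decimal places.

lx·mx: 0, 1.0455, 0.3674, 0.1464, 0.0231, 0.0091, 0 → R0 = 1.5915
x·lx·mx: 0, 1.0455, 0.7348, 0.4392, 0.0924, 0.0455, 0 → Σ = 2.3574
T = 2.3574 / 1.5915 = 1.481244… → 1.48

1.48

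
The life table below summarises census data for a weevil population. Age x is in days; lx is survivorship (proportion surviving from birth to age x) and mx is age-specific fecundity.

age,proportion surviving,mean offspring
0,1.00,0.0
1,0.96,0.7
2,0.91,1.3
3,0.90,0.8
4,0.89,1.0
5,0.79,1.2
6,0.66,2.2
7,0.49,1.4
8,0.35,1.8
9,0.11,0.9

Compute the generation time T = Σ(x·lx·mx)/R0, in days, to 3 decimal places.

lx·mx: 0, 0.672, 1.183, 0.72, 0.89, 0.948, 1.452, 0.686, 0.63, 0.099 → R0 = 7.28
x·lx·mx: 0, 0.672, 2.366, 2.16, 3.56, 4.74, 8.712, 4.802, 5.04, 0.891 → Σ = 32.943
T = 32.943 / 7.28 = 4.525137… → 4.525

4.525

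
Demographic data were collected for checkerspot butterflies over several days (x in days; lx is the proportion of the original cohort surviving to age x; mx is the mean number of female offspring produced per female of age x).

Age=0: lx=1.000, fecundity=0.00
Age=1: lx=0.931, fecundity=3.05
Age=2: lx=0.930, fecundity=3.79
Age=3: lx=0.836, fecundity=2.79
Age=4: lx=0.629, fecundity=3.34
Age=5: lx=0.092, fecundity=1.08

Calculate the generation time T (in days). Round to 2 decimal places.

lx·mx: 0, 2.83955, 3.5247, 2.33244, 2.10086, 0.09936 → R0 = 10.89691
x·lx·mx: 0, 2.83955, 7.0494, 6.99732, 8.40344, 0.4968 → Σ = 25.78651
T = 25.78651 / 10.89691 = 2.366406… → 2.37

2.37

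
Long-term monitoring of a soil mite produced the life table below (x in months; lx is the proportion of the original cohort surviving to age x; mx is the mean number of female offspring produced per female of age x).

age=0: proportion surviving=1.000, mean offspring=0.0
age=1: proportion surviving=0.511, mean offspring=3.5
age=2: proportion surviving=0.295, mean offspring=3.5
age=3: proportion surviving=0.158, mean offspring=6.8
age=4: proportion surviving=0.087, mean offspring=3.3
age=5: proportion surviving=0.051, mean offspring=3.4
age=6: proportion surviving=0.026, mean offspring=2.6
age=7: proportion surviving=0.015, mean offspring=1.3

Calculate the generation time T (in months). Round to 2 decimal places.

2.17

lx·mx: 0, 1.7885, 1.0325, 1.0744, 0.2871, 0.1734, 0.0676, 0.0195 → R0 = 4.443
x·lx·mx: 0, 1.7885, 2.065, 3.2232, 1.1484, 0.867, 0.4056, 0.1365 → Σ = 9.6342
T = 9.6342 / 4.443 = 2.1684… → 2.17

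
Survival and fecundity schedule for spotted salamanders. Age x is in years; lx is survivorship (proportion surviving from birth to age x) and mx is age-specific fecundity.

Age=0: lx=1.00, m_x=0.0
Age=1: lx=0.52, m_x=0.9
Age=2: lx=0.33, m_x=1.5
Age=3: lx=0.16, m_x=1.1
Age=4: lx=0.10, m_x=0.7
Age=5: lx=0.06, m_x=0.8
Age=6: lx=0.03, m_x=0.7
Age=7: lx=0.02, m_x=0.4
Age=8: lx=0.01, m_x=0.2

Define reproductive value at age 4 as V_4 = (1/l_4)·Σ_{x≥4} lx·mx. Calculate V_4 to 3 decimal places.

lx·mx for x ≥ 4: 0.07, 0.048, 0.021, 0.008, 0.002 → sum = 0.149
V_4 = 0.149 / l_4 = 0.149 / 0.1 = 1.49 → 1.490

1.490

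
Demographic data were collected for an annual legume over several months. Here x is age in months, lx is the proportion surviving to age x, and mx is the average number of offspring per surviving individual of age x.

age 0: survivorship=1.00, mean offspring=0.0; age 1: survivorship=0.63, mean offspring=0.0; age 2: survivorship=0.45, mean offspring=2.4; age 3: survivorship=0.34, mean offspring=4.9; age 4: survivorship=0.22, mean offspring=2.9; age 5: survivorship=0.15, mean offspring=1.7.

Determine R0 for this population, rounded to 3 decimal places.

3.639

lx·mx by age: 0, 0, 1.08, 1.666, 0.638, 0.255
R0 = Σ lx·mx = 3.639 → 3.639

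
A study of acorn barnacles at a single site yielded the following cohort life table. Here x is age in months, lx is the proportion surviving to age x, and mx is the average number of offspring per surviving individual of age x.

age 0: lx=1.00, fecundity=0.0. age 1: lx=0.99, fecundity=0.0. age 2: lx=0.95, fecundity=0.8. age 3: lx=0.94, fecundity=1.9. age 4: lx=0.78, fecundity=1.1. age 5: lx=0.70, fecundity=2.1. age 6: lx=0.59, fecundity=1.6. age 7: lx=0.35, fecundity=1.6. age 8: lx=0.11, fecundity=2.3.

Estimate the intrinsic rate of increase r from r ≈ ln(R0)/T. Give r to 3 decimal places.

R0 = Σ lx·mx = 0 + 0 + 0.76 + 1.786 + 0.858 + 1.47 + 0.944 + 0.56 + 0.253 = 6.631
Σ x·lx·mx = 29.268; T = 29.268/6.631 = 4.41381…
r ≈ ln(R0)/T = ln(6.631)/4.41381… = 0.4286… → 0.429

0.429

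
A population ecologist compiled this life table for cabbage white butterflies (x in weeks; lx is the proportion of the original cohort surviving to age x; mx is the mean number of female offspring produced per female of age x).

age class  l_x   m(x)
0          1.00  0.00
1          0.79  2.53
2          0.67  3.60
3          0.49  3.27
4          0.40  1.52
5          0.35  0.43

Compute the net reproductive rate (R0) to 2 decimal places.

6.77

lx·mx by age: 0, 1.9987, 2.412, 1.6023, 0.608, 0.1505
R0 = Σ lx·mx = 6.7715 → 6.77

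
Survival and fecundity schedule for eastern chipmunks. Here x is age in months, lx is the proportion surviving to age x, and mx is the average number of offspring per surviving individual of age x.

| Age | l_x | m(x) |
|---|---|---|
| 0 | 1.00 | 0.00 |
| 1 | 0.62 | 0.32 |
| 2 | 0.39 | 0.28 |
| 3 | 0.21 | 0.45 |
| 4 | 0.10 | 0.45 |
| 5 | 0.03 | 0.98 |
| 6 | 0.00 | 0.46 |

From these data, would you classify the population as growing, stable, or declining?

declining

R0 = Σ lx·mx = 0 + 0.1984 + 0.1092 + 0.0945 + 0.045 + 0.0294 + 0 = 0.4765
R0 < 1, so the population is declining.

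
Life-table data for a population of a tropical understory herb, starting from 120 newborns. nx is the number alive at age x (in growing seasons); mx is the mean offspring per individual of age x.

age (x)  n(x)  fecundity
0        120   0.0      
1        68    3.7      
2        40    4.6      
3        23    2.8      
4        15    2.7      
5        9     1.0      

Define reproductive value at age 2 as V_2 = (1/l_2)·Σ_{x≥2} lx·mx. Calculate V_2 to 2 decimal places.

7.45

lx = nx/n0 = nx/120: 1, 0.56667…, 0.33333…, 0.19167…, 0.125, 0.075
lx·mx for x ≥ 2: 1.533333…, 0.536667…, 0.3375, 0.075 → sum = 2.4825…
V_2 = 2.4825… / l_2 = 2.4825… / 0.333333… = 7.4475… → 7.45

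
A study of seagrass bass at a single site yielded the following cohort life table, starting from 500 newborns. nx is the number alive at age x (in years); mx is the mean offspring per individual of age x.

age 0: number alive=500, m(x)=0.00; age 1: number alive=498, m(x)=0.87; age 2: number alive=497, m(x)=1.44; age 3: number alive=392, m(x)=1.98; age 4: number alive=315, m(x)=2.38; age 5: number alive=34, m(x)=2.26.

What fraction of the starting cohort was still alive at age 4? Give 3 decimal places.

l_4 = n_4/n_0 = 315/500 = 0.63 → 0.630

0.630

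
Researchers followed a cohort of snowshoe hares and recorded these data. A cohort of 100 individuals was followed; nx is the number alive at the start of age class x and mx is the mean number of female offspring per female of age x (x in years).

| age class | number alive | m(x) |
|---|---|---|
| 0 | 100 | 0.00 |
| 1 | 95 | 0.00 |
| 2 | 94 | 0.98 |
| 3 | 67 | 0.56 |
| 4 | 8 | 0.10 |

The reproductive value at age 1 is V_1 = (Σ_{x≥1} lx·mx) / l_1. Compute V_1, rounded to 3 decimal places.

1.373

lx = nx/n0 = nx/100: 1, 0.95, 0.94, 0.67, 0.08
lx·mx for x ≥ 1: 0, 0.9212, 0.3752, 0.008 → sum = 1.3044
V_1 = 1.3044 / l_1 = 1.3044 / 0.95 = 1.373053… → 1.373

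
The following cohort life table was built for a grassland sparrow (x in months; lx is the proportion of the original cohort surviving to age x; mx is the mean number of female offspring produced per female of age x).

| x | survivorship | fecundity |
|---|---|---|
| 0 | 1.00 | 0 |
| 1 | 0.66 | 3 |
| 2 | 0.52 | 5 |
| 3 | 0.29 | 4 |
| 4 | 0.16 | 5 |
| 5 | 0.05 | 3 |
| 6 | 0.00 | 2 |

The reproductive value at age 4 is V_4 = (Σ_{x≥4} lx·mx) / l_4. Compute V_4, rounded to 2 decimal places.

lx·mx for x ≥ 4: 0.8, 0.15, 0 → sum = 0.95
V_4 = 0.95 / l_4 = 0.95 / 0.16 = 5.9375 → 5.94

5.94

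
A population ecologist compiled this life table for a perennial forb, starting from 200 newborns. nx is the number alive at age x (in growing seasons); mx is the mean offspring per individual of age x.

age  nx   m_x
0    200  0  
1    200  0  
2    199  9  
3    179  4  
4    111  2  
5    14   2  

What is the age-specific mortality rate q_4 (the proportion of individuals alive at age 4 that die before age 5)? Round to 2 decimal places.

lx = nx/n0 = nx/200: 1, 1, 0.995, 0.895, 0.555, 0.07
q_4 = (l_4 − l_5) / l_4 = (0.555 − 0.07) / 0.555
     = 0.485 / 0.555 = 0.873874… → 0.87

0.87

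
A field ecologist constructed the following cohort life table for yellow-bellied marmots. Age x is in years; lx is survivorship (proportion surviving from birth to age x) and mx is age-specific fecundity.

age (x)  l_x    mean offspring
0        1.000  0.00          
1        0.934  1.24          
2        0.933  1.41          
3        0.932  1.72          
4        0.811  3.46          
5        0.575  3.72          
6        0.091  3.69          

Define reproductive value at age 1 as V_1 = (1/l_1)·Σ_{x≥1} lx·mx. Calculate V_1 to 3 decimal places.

lx·mx for x ≥ 1: 1.15816, 1.31553, 1.60304, 2.80606, 2.139, 0.33579 → sum = 9.35758
V_1 = 9.35758 / l_1 = 9.35758 / 0.934 = 10.018822… → 10.019

10.019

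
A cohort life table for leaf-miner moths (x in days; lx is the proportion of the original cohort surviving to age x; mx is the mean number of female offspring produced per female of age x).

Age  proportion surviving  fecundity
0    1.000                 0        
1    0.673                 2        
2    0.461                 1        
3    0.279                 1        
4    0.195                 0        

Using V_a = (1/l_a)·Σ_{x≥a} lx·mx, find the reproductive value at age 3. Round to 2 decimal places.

1.00

lx·mx for x ≥ 3: 0.279, 0 → sum = 0.279
V_3 = 0.279 / l_3 = 0.279 / 0.279 = 1 → 1.00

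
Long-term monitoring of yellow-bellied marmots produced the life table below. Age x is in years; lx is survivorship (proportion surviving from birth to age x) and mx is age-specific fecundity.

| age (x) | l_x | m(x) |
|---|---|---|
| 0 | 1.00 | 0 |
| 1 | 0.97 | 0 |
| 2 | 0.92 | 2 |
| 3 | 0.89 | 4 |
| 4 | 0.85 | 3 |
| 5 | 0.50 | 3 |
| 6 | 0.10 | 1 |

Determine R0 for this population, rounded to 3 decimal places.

lx·mx by age: 0, 0, 1.84, 3.56, 2.55, 1.5, 0.1
R0 = Σ lx·mx = 9.55 → 9.550

9.550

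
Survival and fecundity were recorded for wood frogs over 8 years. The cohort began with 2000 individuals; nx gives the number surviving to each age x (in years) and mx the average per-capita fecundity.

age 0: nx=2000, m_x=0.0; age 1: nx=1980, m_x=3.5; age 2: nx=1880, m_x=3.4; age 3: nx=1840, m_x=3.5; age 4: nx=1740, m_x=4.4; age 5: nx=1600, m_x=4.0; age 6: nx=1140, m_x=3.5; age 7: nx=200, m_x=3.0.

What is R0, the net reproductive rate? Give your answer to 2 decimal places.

19.20

lx = nx/n0 = nx/2000: 1, 0.99, 0.94, 0.92, 0.87, 0.8, 0.57, 0.1
lx·mx by age: 0, 3.465, 3.196, 3.22, 3.828, 3.2, 1.995, 0.3
R0 = Σ lx·mx = 19.204 → 19.20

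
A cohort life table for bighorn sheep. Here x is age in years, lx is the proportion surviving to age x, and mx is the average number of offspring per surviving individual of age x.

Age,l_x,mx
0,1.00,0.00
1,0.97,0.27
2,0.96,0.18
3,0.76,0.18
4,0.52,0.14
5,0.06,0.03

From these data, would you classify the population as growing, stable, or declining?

declining

R0 = Σ lx·mx = 0 + 0.2619 + 0.1728 + 0.1368 + 0.0728 + 0.0018 = 0.6461
R0 < 1, so the population is declining.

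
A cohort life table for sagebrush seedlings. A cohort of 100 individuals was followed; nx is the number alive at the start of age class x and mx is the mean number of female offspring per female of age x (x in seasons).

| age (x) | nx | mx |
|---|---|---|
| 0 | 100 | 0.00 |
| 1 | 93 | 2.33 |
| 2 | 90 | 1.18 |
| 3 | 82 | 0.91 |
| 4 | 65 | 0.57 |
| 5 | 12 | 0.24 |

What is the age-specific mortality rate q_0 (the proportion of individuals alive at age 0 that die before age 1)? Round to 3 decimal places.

lx = nx/n0 = nx/100: 1, 0.93, 0.9, 0.82, 0.65, 0.12
q_0 = (l_0 − l_1) / l_0 = (1 − 0.93) / 1
     = 0.07 / 1 = 0.07 → 0.070

0.070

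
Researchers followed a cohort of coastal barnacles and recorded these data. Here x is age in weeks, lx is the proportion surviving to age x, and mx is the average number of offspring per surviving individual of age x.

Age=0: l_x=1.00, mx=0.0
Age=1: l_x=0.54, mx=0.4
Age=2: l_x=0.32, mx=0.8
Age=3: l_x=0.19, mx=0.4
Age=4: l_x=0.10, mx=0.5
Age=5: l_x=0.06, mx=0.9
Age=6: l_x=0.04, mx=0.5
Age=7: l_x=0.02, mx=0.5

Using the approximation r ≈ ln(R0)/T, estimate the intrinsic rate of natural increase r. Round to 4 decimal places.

R0 = Σ lx·mx = 0 + 0.216 + 0.256 + 0.076 + 0.05 + 0.054 + 0.02 + 0.01 = 0.682
Σ x·lx·mx = 1.616; T = 1.616/0.682 = 2.3695…
r ≈ ln(R0)/T = ln(0.682)/2.3695… = -0.161522… → -0.1615

-0.1615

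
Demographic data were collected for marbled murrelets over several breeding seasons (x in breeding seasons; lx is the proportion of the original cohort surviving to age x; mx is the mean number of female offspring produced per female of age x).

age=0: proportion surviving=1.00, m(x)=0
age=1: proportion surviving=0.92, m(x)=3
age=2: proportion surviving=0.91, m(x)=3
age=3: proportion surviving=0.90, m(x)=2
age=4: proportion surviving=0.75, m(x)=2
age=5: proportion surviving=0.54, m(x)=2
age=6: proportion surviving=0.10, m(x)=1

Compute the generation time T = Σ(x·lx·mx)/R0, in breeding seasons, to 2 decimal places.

lx·mx: 0, 2.76, 2.73, 1.8, 1.5, 1.08, 0.1 → R0 = 9.97
x·lx·mx: 0, 2.76, 5.46, 5.4, 6, 5.4, 0.6 → Σ = 25.62
T = 25.62 / 9.97 = 2.569709… → 2.57

2.57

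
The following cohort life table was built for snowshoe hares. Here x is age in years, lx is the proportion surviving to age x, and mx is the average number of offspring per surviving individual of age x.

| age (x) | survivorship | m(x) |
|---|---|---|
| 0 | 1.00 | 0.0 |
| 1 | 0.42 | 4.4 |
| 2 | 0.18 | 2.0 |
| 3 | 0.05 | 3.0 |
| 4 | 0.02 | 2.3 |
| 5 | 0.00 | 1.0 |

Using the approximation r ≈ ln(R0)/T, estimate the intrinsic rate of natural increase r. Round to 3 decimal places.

R0 = Σ lx·mx = 0 + 1.848 + 0.36 + 0.15 + 0.046 + 0 = 2.404
Σ x·lx·mx = 3.202; T = 3.202/2.404 = 1.33195…
r ≈ ln(R0)/T = ln(2.404)/1.33195… = 0.65854… → 0.659

0.659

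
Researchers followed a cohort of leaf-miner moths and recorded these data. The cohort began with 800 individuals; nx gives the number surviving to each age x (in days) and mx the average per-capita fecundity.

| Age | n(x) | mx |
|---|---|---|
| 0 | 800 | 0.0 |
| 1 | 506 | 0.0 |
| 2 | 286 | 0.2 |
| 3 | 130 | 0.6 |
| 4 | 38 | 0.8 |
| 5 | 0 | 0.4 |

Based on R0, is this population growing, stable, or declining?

lx = nx/n0 = nx/800: 1, 0.6325, 0.3575, 0.1625, 0.0475, 0
R0 = Σ lx·mx = 0 + 0 + 0.0715 + 0.0975 + 0.038 + 0 = 0.207
R0 < 1, so the population is declining.

declining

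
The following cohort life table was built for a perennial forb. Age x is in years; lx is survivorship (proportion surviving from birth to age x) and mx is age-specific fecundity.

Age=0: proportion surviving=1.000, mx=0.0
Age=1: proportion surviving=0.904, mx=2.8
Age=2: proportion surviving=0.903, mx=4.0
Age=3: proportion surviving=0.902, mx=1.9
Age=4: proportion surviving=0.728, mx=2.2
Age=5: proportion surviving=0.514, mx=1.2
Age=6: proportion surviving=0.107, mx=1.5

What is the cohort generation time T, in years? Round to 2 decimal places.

2.48

lx·mx: 0, 2.5312, 3.612, 1.7138, 1.6016, 0.6168, 0.1605 → R0 = 10.2359
x·lx·mx: 0, 2.5312, 7.224, 5.1414, 6.4064, 3.084, 0.963 → Σ = 25.35
T = 25.35 / 10.2359 = 2.476578… → 2.48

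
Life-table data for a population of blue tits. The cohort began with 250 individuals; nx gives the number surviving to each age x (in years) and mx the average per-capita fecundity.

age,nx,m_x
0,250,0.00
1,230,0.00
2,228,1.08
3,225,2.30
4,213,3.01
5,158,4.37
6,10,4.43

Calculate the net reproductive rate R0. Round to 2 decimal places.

lx = nx/n0 = nx/250: 1, 0.92, 0.912, 0.9, 0.852, 0.632, 0.04
lx·mx by age: 0, 0, 0.98496, 2.07, 2.56452, 2.76184, 0.1772
R0 = Σ lx·mx = 8.55852 → 8.56

8.56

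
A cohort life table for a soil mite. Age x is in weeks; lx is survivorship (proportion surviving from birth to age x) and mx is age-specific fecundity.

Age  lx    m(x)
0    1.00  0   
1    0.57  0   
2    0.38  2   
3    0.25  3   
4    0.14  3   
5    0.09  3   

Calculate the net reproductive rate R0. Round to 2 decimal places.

lx·mx by age: 0, 0, 0.76, 0.75, 0.42, 0.27
R0 = Σ lx·mx = 2.2 → 2.20

2.20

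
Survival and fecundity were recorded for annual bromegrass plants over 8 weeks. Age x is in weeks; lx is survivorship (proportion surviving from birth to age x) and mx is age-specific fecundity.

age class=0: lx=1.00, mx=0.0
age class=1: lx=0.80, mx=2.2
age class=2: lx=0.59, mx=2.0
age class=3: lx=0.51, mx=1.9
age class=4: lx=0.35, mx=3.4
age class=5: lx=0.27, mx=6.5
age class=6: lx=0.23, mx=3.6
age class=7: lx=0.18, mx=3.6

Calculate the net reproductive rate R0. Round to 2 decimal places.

8.33

lx·mx by age: 0, 1.76, 1.18, 0.969, 1.19, 1.755, 0.828, 0.648
R0 = Σ lx·mx = 8.33 → 8.33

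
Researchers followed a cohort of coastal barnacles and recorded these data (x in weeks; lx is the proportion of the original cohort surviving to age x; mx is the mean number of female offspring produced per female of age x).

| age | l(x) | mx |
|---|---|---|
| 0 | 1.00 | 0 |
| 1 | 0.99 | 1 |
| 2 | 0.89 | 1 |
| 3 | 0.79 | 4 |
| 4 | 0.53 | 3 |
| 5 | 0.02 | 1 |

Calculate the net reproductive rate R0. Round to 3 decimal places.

lx·mx by age: 0, 0.99, 0.89, 3.16, 1.59, 0.02
R0 = Σ lx·mx = 6.65 → 6.650

6.650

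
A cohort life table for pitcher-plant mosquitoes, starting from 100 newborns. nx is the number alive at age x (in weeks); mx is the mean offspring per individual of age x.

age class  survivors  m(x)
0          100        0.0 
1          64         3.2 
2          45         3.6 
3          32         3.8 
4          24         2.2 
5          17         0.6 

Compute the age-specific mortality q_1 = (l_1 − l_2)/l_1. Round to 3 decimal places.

lx = nx/n0 = nx/100: 1, 0.64, 0.45, 0.32, 0.24, 0.17
q_1 = (l_1 − l_2) / l_1 = (0.64 − 0.45) / 0.64
     = 0.19 / 0.64 = 0.296875 → 0.297

0.297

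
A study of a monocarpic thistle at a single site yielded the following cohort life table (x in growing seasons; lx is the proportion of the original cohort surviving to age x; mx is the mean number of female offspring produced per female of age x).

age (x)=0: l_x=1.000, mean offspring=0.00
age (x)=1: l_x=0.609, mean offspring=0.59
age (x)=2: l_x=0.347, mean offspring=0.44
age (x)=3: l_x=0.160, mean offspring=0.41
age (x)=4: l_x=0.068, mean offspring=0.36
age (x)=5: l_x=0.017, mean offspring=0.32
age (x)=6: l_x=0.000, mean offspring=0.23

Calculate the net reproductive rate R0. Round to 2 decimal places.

0.61

lx·mx by age: 0, 0.35931, 0.15268, 0.0656, 0.02448, 0.00544, 0
R0 = Σ lx·mx = 0.60751 → 0.61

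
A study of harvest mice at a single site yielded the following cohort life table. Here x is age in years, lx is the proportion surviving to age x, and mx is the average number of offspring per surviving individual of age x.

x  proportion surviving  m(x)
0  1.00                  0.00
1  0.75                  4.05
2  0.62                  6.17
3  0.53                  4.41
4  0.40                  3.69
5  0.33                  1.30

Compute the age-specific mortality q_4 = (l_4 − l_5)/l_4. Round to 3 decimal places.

q_4 = (l_4 − l_5) / l_4 = (0.4 − 0.33) / 0.4
     = 0.07 / 0.4 = 0.175 → 0.175

0.175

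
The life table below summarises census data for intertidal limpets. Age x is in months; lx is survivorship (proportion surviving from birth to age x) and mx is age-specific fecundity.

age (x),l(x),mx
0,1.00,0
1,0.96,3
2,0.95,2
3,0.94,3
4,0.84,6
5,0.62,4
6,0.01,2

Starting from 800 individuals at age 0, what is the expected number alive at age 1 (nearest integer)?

768

Expected survivors = N0 · l_1 = 800 × 0.96 = 768 → 768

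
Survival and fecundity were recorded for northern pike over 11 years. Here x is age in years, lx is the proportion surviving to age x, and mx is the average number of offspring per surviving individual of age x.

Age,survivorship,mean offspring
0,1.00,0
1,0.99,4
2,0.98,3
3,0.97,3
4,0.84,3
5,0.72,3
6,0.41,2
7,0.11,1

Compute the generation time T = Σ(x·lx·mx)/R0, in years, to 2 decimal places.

2.93

lx·mx: 0, 3.96, 2.94, 2.91, 2.52, 2.16, 0.82, 0.11 → R0 = 15.42
x·lx·mx: 0, 3.96, 5.88, 8.73, 10.08, 10.8, 4.92, 0.77 → Σ = 45.14
T = 45.14 / 15.42 = 2.927367… → 2.93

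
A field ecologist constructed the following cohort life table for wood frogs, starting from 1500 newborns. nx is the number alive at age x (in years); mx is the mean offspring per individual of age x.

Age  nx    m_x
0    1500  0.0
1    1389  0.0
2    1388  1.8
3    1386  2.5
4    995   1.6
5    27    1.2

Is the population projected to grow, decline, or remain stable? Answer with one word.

lx = nx/n0 = nx/1500: 1, 0.926, 0.92533…, 0.924, 0.66333…, 0.018
R0 = Σ lx·mx = 0 + 0 + 1.6656… + 2.31 + 1.061333… + 0.0216 = 5.058533…
R0 > 1, so the population is growing.

growing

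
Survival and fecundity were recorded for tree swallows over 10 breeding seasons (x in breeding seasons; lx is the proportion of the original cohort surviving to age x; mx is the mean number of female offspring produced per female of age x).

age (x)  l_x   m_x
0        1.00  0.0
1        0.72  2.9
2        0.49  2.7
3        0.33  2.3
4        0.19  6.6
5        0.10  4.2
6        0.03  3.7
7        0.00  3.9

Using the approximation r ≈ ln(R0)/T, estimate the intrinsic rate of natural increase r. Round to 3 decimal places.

0.718

R0 = Σ lx·mx = 0 + 2.088 + 1.323 + 0.759 + 1.254 + 0.42 + 0.111 + 0 = 5.955
Σ x·lx·mx = 14.793; T = 14.793/5.955 = 2.48413…
r ≈ ln(R0)/T = ln(5.955)/2.48413… = 0.71825… → 0.718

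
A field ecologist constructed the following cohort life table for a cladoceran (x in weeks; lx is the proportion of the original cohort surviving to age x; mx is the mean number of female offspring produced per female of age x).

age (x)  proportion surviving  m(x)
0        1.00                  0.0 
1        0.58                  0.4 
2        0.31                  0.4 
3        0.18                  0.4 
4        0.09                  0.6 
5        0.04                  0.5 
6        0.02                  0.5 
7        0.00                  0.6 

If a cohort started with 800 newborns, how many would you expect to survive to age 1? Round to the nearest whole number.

Expected survivors = N0 · l_1 = 800 × 0.58 = 464 → 464

464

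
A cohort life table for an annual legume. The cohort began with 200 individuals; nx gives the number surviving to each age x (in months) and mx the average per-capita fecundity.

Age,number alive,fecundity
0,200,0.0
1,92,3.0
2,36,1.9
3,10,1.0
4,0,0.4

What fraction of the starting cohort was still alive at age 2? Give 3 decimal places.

l_2 = n_2/n_0 = 36/200 = 0.18 → 0.180

0.180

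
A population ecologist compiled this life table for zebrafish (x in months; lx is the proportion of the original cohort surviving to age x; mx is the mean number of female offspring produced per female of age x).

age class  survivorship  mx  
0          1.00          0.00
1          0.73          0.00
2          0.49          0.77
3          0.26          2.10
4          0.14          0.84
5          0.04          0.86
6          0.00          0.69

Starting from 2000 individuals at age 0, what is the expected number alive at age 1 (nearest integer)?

Expected survivors = N0 · l_1 = 2000 × 0.73 = 1460 → 1460

1460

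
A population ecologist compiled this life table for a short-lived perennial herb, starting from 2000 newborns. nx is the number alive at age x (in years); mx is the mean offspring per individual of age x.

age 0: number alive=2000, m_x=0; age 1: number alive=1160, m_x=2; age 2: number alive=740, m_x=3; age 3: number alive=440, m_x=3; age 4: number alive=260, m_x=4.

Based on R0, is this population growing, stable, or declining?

lx = nx/n0 = nx/2000: 1, 0.58, 0.37, 0.22, 0.13
R0 = Σ lx·mx = 0 + 1.16 + 1.11 + 0.66 + 0.52 = 3.45
R0 > 1, so the population is growing.

growing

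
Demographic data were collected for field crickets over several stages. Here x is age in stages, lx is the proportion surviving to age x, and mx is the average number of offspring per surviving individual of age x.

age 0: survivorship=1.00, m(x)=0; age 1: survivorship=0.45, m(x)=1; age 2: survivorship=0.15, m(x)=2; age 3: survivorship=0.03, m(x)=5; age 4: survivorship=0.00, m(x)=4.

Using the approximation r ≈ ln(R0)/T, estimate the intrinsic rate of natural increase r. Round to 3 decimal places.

R0 = Σ lx·mx = 0 + 0.45 + 0.3 + 0.15 + 0 = 0.9
Σ x·lx·mx = 1.5; T = 1.5/0.9 = 1.66667…
r ≈ ln(R0)/T = ln(0.9)/1.66667… = -0.06322… → -0.063

-0.063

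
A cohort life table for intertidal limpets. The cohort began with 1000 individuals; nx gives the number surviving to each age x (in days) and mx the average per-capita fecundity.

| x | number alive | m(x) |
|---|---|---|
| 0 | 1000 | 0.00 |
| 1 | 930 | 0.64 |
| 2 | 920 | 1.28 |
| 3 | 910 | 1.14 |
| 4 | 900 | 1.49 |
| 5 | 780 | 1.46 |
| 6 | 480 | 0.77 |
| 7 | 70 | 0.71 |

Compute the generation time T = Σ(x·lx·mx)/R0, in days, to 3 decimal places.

lx = nx/n0 = nx/1000: 1, 0.93, 0.92, 0.91, 0.9, 0.78, 0.48, 0.07
lx·mx: 0, 0.5952, 1.1776, 1.0374, 1.341, 1.1388, 0.3696, 0.0497 → R0 = 5.7093
x·lx·mx: 0, 0.5952, 2.3552, 3.1122, 5.364, 5.694, 2.2176, 0.3479 → Σ = 19.6861
T = 19.6861 / 5.7093 = 3.448076… → 3.448

3.448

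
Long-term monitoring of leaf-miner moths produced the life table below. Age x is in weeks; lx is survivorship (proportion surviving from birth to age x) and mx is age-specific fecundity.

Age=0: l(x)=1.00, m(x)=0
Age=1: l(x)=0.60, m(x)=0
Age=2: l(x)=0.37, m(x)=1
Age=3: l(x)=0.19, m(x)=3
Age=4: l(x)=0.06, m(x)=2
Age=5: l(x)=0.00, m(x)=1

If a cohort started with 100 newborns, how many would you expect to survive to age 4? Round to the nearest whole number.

6

Expected survivors = N0 · l_4 = 100 × 0.06 = 6 → 6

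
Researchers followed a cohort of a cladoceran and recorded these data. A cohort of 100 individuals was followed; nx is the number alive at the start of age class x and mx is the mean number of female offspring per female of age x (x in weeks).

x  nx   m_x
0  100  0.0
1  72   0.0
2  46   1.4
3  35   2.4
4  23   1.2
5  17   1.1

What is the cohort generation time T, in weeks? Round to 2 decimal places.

3.00

lx = nx/n0 = nx/100: 1, 0.72, 0.46, 0.35, 0.23, 0.17
lx·mx: 0, 0, 0.644, 0.84, 0.276, 0.187 → R0 = 1.947
x·lx·mx: 0, 0, 1.288, 2.52, 1.104, 0.935 → Σ = 5.847
T = 5.847 / 1.947 = 3.003082… → 3.00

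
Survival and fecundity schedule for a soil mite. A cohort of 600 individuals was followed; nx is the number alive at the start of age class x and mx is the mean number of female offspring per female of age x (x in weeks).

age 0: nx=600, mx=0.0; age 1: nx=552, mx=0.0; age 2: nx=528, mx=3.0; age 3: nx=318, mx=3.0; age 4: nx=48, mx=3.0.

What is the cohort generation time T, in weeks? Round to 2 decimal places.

lx = nx/n0 = nx/600: 1, 0.92, 0.88, 0.53, 0.08
lx·mx: 0, 0, 2.64, 1.59, 0.24 → R0 = 4.47
x·lx·mx: 0, 0, 5.28, 4.77, 0.96 → Σ = 11.01
T = 11.01 / 4.47 = 2.463087… → 2.46

2.46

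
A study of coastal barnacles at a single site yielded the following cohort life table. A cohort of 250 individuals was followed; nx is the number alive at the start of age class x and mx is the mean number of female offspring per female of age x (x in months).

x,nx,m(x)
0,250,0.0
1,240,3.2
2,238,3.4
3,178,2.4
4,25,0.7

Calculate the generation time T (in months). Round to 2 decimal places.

1.85

lx = nx/n0 = nx/250: 1, 0.96, 0.952, 0.712, 0.1
lx·mx: 0, 3.072, 3.2368, 1.7088, 0.07 → R0 = 8.0876
x·lx·mx: 0, 3.072, 6.4736, 5.1264, 0.28 → Σ = 14.952
T = 14.952 / 8.0876 = 1.848756… → 1.85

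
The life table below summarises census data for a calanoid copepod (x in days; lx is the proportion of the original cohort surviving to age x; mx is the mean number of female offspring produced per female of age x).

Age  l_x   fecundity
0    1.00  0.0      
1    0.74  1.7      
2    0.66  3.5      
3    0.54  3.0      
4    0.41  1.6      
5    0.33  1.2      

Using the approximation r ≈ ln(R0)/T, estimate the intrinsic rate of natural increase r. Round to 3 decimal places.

R0 = Σ lx·mx = 0 + 1.258 + 2.31 + 1.62 + 0.656 + 0.396 = 6.24
Σ x·lx·mx = 15.342; T = 15.342/6.24 = 2.45865…
r ≈ ln(R0)/T = ln(6.24)/2.45865… = 0.74471… → 0.745

0.745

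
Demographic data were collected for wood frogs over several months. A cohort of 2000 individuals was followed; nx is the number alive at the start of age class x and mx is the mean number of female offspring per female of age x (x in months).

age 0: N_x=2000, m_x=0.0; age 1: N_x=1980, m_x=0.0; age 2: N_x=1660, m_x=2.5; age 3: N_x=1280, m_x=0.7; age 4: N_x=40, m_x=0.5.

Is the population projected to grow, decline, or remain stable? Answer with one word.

lx = nx/n0 = nx/2000: 1, 0.99, 0.83, 0.64, 0.02
R0 = Σ lx·mx = 0 + 0 + 2.075 + 0.448 + 0.01 = 2.533
R0 > 1, so the population is growing.

growing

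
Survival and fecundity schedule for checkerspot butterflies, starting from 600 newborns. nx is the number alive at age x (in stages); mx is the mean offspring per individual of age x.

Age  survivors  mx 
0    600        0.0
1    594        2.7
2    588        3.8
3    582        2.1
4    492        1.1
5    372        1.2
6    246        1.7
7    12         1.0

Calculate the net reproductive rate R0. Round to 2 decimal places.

10.80

lx = nx/n0 = nx/600: 1, 0.99, 0.98, 0.97, 0.82, 0.62, 0.41, 0.02
lx·mx by age: 0, 2.673, 3.724, 2.037, 0.902, 0.744, 0.697, 0.02
R0 = Σ lx·mx = 10.797 → 10.80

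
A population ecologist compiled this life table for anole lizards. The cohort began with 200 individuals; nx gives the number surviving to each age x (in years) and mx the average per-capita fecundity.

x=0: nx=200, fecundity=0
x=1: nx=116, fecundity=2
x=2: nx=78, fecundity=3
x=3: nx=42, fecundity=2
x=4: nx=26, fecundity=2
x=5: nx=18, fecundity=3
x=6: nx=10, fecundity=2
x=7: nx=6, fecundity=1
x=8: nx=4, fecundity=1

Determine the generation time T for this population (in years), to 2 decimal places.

lx = nx/n0 = nx/200: 1, 0.58, 0.39, 0.21, 0.13, 0.09, 0.05, 0.03, 0.02
lx·mx: 0, 1.16, 1.17, 0.42, 0.26, 0.27, 0.1, 0.03, 0.02 → R0 = 3.43
x·lx·mx: 0, 1.16, 2.34, 1.26, 1.04, 1.35, 0.6, 0.21, 0.16 → Σ = 8.12
T = 8.12 / 3.43 = 2.367347… → 2.37

2.37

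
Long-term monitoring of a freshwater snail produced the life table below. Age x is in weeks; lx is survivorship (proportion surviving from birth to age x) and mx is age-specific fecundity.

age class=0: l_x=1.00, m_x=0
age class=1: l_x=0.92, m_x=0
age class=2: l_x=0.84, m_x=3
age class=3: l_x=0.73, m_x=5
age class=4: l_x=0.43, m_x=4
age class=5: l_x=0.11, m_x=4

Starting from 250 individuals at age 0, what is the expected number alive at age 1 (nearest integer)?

230

Expected survivors = N0 · l_1 = 250 × 0.92 = 230 → 230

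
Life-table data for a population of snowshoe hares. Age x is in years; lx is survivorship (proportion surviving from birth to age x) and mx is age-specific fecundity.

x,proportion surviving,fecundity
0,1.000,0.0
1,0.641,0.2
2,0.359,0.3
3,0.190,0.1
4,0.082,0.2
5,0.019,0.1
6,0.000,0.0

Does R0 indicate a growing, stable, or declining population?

R0 = Σ lx·mx = 0 + 0.1282 + 0.1077 + 0.019 + 0.0164 + 0.0019 + 0 = 0.2732
R0 < 1, so the population is declining.

declining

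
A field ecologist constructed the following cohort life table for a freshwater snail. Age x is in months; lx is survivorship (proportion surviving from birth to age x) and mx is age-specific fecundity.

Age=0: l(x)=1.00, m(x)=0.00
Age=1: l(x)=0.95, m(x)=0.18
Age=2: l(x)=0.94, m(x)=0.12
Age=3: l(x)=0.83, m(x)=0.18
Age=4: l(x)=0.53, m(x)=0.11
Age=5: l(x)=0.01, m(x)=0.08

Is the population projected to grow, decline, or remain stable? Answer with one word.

declining

R0 = Σ lx·mx = 0 + 0.171 + 0.1128 + 0.1494 + 0.0583 + 0.0008 = 0.4923
R0 < 1, so the population is declining.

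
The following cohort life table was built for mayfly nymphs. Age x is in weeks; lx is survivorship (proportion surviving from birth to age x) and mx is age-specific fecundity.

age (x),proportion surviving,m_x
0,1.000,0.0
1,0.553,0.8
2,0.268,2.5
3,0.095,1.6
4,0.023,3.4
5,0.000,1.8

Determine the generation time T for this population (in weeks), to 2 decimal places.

lx·mx: 0, 0.4424, 0.67, 0.152, 0.0782, 0 → R0 = 1.3426
x·lx·mx: 0, 0.4424, 1.34, 0.456, 0.3128, 0 → Σ = 2.5512
T = 2.5512 / 1.3426 = 1.900194… → 1.90

1.90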